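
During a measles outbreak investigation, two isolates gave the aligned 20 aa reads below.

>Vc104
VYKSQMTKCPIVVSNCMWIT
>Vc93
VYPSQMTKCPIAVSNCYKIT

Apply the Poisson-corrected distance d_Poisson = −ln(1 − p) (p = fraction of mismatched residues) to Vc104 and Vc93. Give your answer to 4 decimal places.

0.2231

Mismatches occur at site 3 (K↔P), site 12 (V↔A), site 17 (M↔Y), site 18 (W↔K).
p = 4/20 = 0.200000.
d = −ln(1 − 0.200000) = −ln(0.800000) = 0.2231.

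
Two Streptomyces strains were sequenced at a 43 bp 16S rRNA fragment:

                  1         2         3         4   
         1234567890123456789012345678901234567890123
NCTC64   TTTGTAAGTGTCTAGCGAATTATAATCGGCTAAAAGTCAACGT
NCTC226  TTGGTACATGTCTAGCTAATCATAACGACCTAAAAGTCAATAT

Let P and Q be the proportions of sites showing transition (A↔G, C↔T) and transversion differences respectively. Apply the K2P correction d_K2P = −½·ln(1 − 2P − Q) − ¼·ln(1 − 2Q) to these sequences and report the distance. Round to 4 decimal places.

Differing sites — 3:T/G (Tv); 7:A/C (Tv); 8:G/A (Ti); 17:G/T (Tv); 21:T/C (Ti); 26:T/C (Ti); 27:C/G (Tv); 28:G/A (Ti); 29:G/C (Tv); 41:C/T (Ti); 42:G/A (Ti).
Of the 11 differences, 6 transitions and 5 transversions over 43 sites: P = 6/43 = 0.139535, Q = 5/43 = 0.116279.
d = −0.5·ln(0.604651) − 0.25·ln(0.767442) = −0.5·(-0.503104) − 0.25·(-0.264692) = 0.3177.

0.3177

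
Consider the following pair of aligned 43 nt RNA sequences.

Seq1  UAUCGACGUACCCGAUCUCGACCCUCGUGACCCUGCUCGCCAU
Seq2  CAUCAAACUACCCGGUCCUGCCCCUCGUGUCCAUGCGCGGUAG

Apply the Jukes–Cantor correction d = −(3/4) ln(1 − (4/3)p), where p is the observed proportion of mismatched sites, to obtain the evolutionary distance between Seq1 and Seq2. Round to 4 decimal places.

Mismatches occur at site 1 (U/C), site 5 (G/A), site 7 (C/A), site 8 (G/C), site 15 (A/G), site 18 (U/C), site 19 (C/U), site 21 (A/C), site 30 (A/U), site 33 (C/A), site 37 (U/G), site 40 (C/G), site 41 (C/U), site 43 (U/G).
p = 14/43 = 0.325581.
d = −0.75 · ln(1 − (4/3)·0.325581) = −0.75 · ln(0.565892) = −0.75 · (-0.569352) = 0.4270.

0.4270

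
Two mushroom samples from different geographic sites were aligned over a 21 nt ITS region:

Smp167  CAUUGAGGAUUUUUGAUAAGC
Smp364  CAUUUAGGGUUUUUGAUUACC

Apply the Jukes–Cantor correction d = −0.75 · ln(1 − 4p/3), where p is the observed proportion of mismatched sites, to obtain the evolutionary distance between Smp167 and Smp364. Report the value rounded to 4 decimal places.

0.2197

Differing sites — 5:G/U; 9:A/G; 18:A/U; 20:G/C.
p = 4/21 = 0.190476.
d = −0.75 · ln(1 − (4/3)·0.190476) = −0.75 · ln(0.746032) = −0.75 · (-0.292987) = 0.2197.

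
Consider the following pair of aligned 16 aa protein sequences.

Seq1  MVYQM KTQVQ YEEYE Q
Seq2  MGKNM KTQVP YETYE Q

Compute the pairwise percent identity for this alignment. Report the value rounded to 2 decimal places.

68.75%

The sequences differ at positions 2 (V/G), 3 (Y/K), 4 (Q/N), 10 (Q/P), 13 (E/T).
11 of the 16 sites match, so the percent identity is 11/16 × 100 = 68.75%.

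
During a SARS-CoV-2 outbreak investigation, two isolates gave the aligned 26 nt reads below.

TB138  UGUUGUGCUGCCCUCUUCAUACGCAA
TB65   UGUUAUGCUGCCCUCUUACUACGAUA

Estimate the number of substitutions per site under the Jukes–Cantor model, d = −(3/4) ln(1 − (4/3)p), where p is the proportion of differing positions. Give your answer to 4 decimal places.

0.2222

Mismatches occur at site 5 (G↔A), site 18 (C↔A), site 19 (A↔C), site 24 (C↔A), site 25 (A↔U).
p = 5/26 = 0.192308.
d = −0.75 · ln(1 − (4/3)·0.192308) = −0.75 · ln(0.743589) = −0.75 · (-0.296267) = 0.2222.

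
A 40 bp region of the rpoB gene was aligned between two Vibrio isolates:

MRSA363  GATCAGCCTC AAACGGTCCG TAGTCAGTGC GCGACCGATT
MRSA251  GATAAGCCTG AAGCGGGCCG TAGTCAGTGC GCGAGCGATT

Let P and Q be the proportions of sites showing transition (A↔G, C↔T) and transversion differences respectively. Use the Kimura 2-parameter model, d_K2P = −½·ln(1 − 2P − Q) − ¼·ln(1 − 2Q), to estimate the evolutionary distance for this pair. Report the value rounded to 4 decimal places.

0.1370

The sequences differ at positions 4 (C/A, transversion), 10 (C/G, transversion), 13 (A/G, transition), 17 (T/G, transversion), 35 (C/G, transversion).
Of the 5 differences, 1 transition and 4 transversions over 40 sites: P = 1/40 = 0.025000, Q = 4/40 = 0.100000.
d = −0.5·ln(0.850000) − 0.25·ln(0.800000) = −0.5·(-0.162519) − 0.25·(-0.223144) = 0.1370.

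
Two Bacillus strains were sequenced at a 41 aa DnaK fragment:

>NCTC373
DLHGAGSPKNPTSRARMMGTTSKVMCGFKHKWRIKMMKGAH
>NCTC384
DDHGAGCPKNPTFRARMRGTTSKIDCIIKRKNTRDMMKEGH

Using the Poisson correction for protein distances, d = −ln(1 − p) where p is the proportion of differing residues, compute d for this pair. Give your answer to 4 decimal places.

0.4555

The sequences differ at positions 2 (L/D), 7 (S/C), 13 (S/F), 18 (M/R), 24 (V/I), 25 (M/D), 27 (G/I), 28 (F/I), 30 (H/R), 32 (W/N), 33 (R/T), 34 (I/R), 35 (K/D), 39 (G/E), 40 (A/G).
p = 15/41 = 0.365854.
d = −ln(1 − 0.365854) = −ln(0.634146) = 0.4555.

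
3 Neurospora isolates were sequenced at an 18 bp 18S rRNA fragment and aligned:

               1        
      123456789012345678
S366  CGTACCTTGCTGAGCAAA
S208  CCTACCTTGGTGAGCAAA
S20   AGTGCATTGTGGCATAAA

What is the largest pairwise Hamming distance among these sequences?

Pairwise Hamming distances:
  S366 vs S208: 2
  S366 vs S20: 8
  S208 vs S20: 9
The largest is 9, between S208 and S20.

9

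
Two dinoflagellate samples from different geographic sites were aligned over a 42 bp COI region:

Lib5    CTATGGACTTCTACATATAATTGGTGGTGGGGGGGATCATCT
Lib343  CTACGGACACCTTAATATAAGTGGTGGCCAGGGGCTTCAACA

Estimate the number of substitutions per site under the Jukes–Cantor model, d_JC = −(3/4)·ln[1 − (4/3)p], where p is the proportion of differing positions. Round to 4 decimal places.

0.3992

The sequences differ at positions 4 (T/C), 9 (T/A), 10 (T/C), 13 (A/T), 14 (C/A), 21 (T/G), 28 (T/C), 29 (G/C), 30 (G/A), 35 (G/C), 36 (A/T), 40 (T/A), 42 (T/A).
p = 13/42 = 0.309524.
d = −0.75 · ln(1 − (4/3)·0.309524) = −0.75 · ln(0.587301) = −0.75 · (-0.532218) = 0.3992.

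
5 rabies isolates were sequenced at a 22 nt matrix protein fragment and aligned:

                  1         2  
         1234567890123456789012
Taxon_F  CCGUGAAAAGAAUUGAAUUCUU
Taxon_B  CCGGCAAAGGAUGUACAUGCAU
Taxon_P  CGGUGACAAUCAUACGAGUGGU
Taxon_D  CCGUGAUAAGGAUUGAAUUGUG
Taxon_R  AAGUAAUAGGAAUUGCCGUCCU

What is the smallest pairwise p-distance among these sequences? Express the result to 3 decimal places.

Pairwise Hamming distances:
  Taxon_F vs Taxon_B: 9
  Taxon_F vs Taxon_P: 10
  Taxon_F vs Taxon_D: 4
  Taxon_F vs Taxon_R: 9
  Taxon_B vs Taxon_P: 16
  Taxon_B vs Taxon_D: 13
  Taxon_B vs Taxon_R: 12
  Taxon_P vs Taxon_D: 10
  Taxon_P vs Taxon_R: 13
  Taxon_D vs Taxon_R: 11
The smallest is 4 mismatches, between Taxon_F and Taxon_D; p = 4/22 = 0.182.

0.182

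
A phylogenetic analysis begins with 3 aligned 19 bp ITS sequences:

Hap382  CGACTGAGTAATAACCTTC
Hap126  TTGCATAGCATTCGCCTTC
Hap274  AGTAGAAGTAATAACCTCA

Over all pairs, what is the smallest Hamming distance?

7

Pairwise Hamming distances:
  Hap382 vs Hap126: 9
  Hap382 vs Hap274: 7
  Hap126 vs Hap274: 12
The smallest is 7, between Hap382 and Hap274.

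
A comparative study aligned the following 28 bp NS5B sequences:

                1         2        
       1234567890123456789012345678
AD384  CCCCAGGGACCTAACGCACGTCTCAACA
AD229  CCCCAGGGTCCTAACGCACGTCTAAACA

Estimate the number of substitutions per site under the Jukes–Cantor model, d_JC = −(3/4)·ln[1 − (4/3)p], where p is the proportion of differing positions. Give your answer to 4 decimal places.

0.0751

Mismatches occur at site 9 (A→T), site 24 (C→A).
p = 2/28 = 0.071429.
d = −0.75 · ln(1 − (4/3)·0.071429) = −0.75 · ln(0.904761) = −0.75 · (-0.100084) = 0.0751.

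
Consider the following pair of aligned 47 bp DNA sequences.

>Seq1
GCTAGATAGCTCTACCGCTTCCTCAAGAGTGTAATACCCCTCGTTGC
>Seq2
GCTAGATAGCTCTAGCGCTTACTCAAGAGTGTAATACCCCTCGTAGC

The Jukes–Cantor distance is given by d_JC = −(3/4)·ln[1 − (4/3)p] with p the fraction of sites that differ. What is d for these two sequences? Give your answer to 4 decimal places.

0.0667

Differing sites — 15:C/G; 21:C/A; 45:T/A.
p = 3/47 = 0.063830.
d = −0.75 · ln(1 − (4/3)·0.063830) = −0.75 · ln(0.914893) = −0.75 · (-0.088948) = 0.0667.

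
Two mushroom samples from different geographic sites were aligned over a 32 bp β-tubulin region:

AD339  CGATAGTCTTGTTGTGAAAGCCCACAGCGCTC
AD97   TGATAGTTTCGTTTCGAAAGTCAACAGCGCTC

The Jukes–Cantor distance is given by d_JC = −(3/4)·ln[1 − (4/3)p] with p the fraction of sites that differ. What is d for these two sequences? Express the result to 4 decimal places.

0.2586

Mismatches occur at site 1 (C/T), site 8 (C/T), site 10 (T/C), site 14 (G/T), site 15 (T/C), site 21 (C/T), site 23 (C/A).
p = 7/32 = 0.218750.
d = −0.75 · ln(1 − (4/3)·0.218750) = −0.75 · ln(0.708333) = −0.75 · (-0.344841) = 0.2586.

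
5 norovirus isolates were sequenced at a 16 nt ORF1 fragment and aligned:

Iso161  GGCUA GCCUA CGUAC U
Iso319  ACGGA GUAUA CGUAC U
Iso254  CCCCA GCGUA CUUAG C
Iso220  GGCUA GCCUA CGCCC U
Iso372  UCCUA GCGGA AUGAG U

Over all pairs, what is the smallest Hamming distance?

Pairwise Hamming distances:
  Iso161 vs Iso319: 6
  Iso161 vs Iso254: 7
  Iso161 vs Iso220: 2
  Iso161 vs Iso372: 8
  Iso319 vs Iso254: 8
  Iso319 vs Iso220: 8
  Iso319 vs Iso372: 10
  Iso254 vs Iso220: 9
  Iso254 vs Iso372: 6
  Iso220 vs Iso372: 9
The smallest is 2, between Iso161 and Iso220.

2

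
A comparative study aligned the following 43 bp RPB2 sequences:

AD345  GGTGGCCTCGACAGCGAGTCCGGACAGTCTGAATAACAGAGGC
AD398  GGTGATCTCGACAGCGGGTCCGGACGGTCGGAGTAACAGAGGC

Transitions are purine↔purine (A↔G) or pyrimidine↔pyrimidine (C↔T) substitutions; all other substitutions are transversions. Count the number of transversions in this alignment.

The sequences differ at positions 5 (G/A, transition), 6 (C/T, transition), 17 (A/G, transition), 26 (A/G, transition), 30 (T/G, transversion), 33 (A/G, transition).
Of the 6 differences, 5 transitions and 1 transversion, so the answer is 1.

1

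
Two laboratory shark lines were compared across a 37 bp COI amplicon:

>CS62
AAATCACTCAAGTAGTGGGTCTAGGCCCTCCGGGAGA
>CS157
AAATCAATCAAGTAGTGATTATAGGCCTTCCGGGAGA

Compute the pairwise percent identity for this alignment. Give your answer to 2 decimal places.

86.49%

Mismatches occur at site 7 (C→A), site 18 (G→A), site 19 (G→T), site 21 (C→A), site 28 (C→T).
32 of the 37 sites match, so the percent identity is 32/37 × 100 = 86.49%.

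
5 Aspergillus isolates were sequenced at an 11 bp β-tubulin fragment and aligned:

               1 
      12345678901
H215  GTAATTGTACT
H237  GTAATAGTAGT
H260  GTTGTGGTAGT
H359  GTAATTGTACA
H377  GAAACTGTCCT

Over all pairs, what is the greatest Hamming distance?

Pairwise Hamming distances:
  H215 vs H237: 2
  H215 vs H260: 4
  H215 vs H359: 1
  H215 vs H377: 3
  H237 vs H260: 3
  H237 vs H359: 3
  H237 vs H377: 5
  H260 vs H359: 5
  H260 vs H377: 7
  H359 vs H377: 4
The largest is 7, between H260 and H377.

7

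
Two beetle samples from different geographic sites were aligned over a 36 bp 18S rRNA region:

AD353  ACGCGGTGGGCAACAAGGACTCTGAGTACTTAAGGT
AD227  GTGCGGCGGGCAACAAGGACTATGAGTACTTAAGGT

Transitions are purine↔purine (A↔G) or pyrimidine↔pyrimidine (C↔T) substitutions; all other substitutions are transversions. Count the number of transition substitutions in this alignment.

3

Differing sites — 1:A/G (Ti); 2:C/T (Ti); 7:T/C (Ti); 22:C/A (Tv).
Of the 4 differences, 3 transitions and 1 transversion, so the answer is 3.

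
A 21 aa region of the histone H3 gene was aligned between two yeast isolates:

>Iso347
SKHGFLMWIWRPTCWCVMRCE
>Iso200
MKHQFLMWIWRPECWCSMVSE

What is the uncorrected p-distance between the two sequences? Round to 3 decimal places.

Differing sites — 1:S/M; 4:G/Q; 13:T/E; 17:V/S; 19:R/V; 20:C/S.
There are 6 differences over 21 sites, so p = 6/21 = 0.286.

0.286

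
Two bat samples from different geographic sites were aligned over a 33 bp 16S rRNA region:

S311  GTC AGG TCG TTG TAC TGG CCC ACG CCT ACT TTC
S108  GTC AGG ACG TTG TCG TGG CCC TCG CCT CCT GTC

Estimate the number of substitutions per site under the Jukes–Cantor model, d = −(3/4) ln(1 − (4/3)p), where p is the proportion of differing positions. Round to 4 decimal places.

0.2082

Differing sites — 7:T/A; 14:A/C; 15:C/G; 22:A/T; 28:A/C; 31:T/G.
p = 6/33 = 0.181818.
d = −0.75 · ln(1 − (4/3)·0.181818) = −0.75 · ln(0.757576) = −0.75 · (-0.277631) = 0.2082.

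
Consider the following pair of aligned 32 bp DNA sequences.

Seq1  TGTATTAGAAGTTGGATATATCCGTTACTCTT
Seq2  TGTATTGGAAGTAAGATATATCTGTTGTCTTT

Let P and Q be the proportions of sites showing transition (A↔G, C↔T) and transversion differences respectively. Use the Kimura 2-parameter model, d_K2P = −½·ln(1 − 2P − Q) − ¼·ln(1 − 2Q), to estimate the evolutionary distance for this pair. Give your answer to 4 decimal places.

0.3324

The sequences differ at positions 7 (A/G, transition), 13 (T/A, transversion), 14 (G/A, transition), 23 (C/T, transition), 27 (A/G, transition), 28 (C/T, transition), 29 (T/C, transition), 30 (C/T, transition).
Of the 8 differences, 7 transitions and 1 transversion over 32 sites: P = 7/32 = 0.218750, Q = 1/32 = 0.031250.
d = −0.5·ln(0.531250) − 0.25·ln(0.937500) = −0.5·(-0.632523) − 0.25·(-0.064539) = 0.3324.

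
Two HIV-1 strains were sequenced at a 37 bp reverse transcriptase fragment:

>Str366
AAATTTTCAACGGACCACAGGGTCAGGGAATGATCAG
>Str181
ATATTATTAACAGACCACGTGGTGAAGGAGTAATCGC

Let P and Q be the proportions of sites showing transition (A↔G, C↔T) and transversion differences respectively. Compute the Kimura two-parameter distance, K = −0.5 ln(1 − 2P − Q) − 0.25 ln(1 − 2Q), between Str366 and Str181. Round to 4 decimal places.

Differing sites — 2:A/T (Tv); 6:T/A (Tv); 8:C/T (Ti); 12:G/A (Ti); 19:A/G (Ti); 20:G/T (Tv); 24:C/G (Tv); 26:G/A (Ti); 30:A/G (Ti); 32:G/A (Ti); 36:A/G (Ti); 37:G/C (Tv).
Of the 12 differences, 7 transitions and 5 transversions over 37 sites: P = 7/37 = 0.189189, Q = 5/37 = 0.135135.
d = −0.5·ln(0.486487) − 0.25·ln(0.729730) = −0.5·(-0.720545) − 0.25·(-0.315081) = 0.4390.

0.4390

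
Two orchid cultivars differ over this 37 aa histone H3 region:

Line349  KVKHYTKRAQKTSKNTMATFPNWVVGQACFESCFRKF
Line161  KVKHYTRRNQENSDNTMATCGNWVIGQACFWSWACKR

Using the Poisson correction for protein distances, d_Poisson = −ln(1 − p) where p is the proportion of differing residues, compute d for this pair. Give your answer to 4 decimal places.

0.4329

The sequences differ at positions 7 (K/R), 9 (A/N), 11 (K/E), 12 (T/N), 14 (K/D), 20 (F/C), 21 (P/G), 25 (V/I), 31 (E/W), 33 (C/W), 34 (F/A), 35 (R/C), 37 (F/R).
p = 13/37 = 0.351351.
d = −ln(1 − 0.351351) = −ln(0.648649) = 0.4329.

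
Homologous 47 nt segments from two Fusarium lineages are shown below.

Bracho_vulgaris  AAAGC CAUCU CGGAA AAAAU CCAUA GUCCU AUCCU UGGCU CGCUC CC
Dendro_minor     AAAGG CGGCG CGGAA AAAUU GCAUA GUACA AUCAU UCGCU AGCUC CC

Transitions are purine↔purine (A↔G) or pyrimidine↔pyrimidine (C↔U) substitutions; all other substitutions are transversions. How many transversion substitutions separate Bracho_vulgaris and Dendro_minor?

The sequences differ at positions 5 (C/G, transversion), 7 (A/G, transition), 8 (U/G, transversion), 10 (U/G, transversion), 19 (A/U, transversion), 21 (C/G, transversion), 28 (C/A, transversion), 30 (U/A, transversion), 34 (C/A, transversion), 37 (G/C, transversion), 41 (C/A, transversion).
Of the 11 differences, 1 transition and 10 transversions, so the answer is 10.

10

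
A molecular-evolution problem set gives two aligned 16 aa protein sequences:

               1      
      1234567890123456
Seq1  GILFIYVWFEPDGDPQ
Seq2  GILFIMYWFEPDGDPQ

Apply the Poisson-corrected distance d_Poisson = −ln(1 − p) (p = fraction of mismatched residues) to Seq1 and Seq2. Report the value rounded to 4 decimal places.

0.1335

Mismatches occur at site 6 (Y↔M), site 7 (V↔Y).
p = 2/16 = 0.125000.
d = −ln(1 − 0.125000) = −ln(0.875000) = 0.1335.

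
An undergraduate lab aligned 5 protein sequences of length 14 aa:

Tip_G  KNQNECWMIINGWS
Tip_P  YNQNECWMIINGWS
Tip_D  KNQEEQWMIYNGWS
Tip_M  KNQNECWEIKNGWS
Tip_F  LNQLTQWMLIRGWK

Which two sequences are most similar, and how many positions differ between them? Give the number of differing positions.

1

Pairwise Hamming distances:
  Tip_G vs Tip_P: 1
  Tip_G vs Tip_D: 3
  Tip_G vs Tip_M: 2
  Tip_G vs Tip_F: 7
  Tip_P vs Tip_D: 4
  Tip_P vs Tip_M: 3
  Tip_P vs Tip_F: 7
  Tip_D vs Tip_M: 4
  Tip_D vs Tip_F: 7
  Tip_M vs Tip_F: 9
The smallest is 1, between Tip_G and Tip_P.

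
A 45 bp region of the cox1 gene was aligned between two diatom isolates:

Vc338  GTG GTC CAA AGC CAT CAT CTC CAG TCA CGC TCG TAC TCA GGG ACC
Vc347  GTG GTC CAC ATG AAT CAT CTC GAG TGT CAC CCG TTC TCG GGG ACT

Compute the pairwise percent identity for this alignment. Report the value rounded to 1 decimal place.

Differing sites — 9:A/C; 11:G/T; 12:C/G; 13:C/A; 22:C/G; 26:C/G; 27:A/T; 29:G/A; 31:T/C; 35:A/T; 39:A/G; 45:C/T.
33 of the 45 sites match, so the percent identity is 33/45 × 100 = 73.3%.

73.3%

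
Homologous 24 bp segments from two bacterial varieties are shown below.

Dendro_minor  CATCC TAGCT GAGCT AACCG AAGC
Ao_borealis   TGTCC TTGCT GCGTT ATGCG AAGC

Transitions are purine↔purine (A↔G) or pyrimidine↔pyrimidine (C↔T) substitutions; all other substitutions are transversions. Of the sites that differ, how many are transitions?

Mismatches occur at site 1 (C/T, transition), site 2 (A/G, transition), site 7 (A/T, transversion), site 12 (A/C, transversion), site 14 (C/T, transition), site 17 (A/T, transversion), site 18 (C/G, transversion).
Of the 7 differences, 3 transitions and 4 transversions, so the answer is 3.

3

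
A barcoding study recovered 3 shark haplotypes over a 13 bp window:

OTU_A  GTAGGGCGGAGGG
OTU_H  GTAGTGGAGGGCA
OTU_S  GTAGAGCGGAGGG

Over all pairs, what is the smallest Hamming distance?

Pairwise Hamming distances:
  OTU_A vs OTU_H: 6
  OTU_A vs OTU_S: 1
  OTU_H vs OTU_S: 6
The smallest is 1, between OTU_A and OTU_S.

1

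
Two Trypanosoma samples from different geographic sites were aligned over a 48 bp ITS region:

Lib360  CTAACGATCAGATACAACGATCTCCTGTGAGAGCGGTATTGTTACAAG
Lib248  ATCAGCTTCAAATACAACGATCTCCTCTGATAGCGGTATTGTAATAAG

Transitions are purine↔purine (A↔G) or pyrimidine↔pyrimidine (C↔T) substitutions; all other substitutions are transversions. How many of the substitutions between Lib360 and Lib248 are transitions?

Mismatches occur at site 1 (C↔A, transversion), site 3 (A↔C, transversion), site 5 (C↔G, transversion), site 6 (G↔C, transversion), site 7 (A↔T, transversion), site 11 (G↔A, transition), site 27 (G↔C, transversion), site 31 (G↔T, transversion), site 43 (T↔A, transversion), site 45 (C↔T, transition).
Of the 10 differences, 2 transitions and 8 transversions, so the answer is 2.

2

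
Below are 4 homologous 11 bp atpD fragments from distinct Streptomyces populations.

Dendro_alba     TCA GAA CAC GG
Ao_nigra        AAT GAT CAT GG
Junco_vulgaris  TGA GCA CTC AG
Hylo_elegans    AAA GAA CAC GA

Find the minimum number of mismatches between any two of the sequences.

3

Pairwise Hamming distances:
  Dendro_alba vs Ao_nigra: 5
  Dendro_alba vs Junco_vulgaris: 4
  Dendro_alba vs Hylo_elegans: 3
  Ao_nigra vs Junco_vulgaris: 8
  Ao_nigra vs Hylo_elegans: 4
  Junco_vulgaris vs Hylo_elegans: 6
The smallest is 3, between Dendro_alba and Hylo_elegans.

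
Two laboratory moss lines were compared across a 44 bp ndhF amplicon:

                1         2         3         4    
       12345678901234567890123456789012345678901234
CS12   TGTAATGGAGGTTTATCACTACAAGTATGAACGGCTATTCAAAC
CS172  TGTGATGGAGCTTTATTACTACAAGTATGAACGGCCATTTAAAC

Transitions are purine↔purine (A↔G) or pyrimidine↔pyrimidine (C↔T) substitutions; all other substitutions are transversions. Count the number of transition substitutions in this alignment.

The sequences differ at positions 4 (A/G, transition), 11 (G/C, transversion), 17 (C/T, transition), 36 (T/C, transition), 40 (C/T, transition).
Of the 5 differences, 4 transitions and 1 transversion, so the answer is 4.

4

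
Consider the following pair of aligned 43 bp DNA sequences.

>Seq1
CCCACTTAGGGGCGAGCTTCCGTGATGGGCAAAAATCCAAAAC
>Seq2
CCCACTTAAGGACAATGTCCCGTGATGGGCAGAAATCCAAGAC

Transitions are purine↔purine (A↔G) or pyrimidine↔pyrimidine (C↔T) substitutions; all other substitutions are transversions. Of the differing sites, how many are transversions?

Differing sites — 9:G/A (Ti); 12:G/A (Ti); 14:G/A (Ti); 16:G/T (Tv); 17:C/G (Tv); 19:T/C (Ti); 32:A/G (Ti); 41:A/G (Ti).
Of the 8 differences, 6 transitions and 2 transversions, so the answer is 2.

2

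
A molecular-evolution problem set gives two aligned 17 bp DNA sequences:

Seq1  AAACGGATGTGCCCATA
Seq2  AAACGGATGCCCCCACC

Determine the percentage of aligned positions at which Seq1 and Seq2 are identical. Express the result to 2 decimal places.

Mismatches occur at site 10 (T↔C), site 11 (G↔C), site 16 (T↔C), site 17 (A↔C).
13 of the 17 sites match, so the percent identity is 13/17 × 100 = 76.47%.

76.47%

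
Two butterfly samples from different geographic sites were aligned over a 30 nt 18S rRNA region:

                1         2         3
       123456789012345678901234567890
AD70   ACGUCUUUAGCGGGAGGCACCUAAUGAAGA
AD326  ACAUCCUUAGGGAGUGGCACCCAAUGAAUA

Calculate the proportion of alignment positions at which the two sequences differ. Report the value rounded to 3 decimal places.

Mismatches occur at site 3 (G↔A), site 6 (U↔C), site 11 (C↔G), site 13 (G↔A), site 15 (A↔U), site 22 (U↔C), site 29 (G↔U).
There are 7 differences over 30 sites, so p = 7/30 = 0.233.

0.233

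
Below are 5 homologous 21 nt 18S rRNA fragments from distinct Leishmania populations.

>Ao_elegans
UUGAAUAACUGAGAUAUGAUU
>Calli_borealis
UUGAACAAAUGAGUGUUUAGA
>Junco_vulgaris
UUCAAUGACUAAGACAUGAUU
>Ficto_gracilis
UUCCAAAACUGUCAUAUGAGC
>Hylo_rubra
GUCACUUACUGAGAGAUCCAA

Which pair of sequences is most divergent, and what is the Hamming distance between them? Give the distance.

12

Pairwise Hamming distances:
  Ao_elegans vs Calli_borealis: 8
  Ao_elegans vs Junco_vulgaris: 4
  Ao_elegans vs Ficto_gracilis: 7
  Ao_elegans vs Hylo_rubra: 9
  Calli_borealis vs Junco_vulgaris: 11
  Calli_borealis vs Ficto_gracilis: 11
  Calli_borealis vs Hylo_rubra: 11
  Junco_vulgaris vs Ficto_gracilis: 9
  Junco_vulgaris vs Hylo_rubra: 9
  Ficto_gracilis vs Hylo_rubra: 12
The largest is 12, between Ficto_gracilis and Hylo_rubra.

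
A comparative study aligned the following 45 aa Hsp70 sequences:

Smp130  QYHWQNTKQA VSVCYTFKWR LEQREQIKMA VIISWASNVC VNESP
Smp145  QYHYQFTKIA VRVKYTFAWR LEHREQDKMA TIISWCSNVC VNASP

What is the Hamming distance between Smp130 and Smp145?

11

The sequences differ at positions 4 (W/Y), 6 (N/F), 9 (Q/I), 12 (S/R), 14 (C/K), 18 (K/A), 23 (Q/H), 27 (I/D), 31 (V/T), 36 (A/C), 43 (E/A).
That gives 11 mismatches out of 45 aligned sites, so the Hamming distance is 11.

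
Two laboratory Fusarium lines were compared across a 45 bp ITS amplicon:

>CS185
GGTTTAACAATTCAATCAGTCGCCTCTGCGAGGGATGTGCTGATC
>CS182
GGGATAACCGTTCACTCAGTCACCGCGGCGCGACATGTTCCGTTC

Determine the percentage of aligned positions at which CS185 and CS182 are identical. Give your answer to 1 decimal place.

68.9%

Differing sites — 3:T/G; 4:T/A; 9:A/C; 10:A/G; 15:A/C; 22:G/A; 25:T/G; 27:T/G; 31:A/C; 33:G/A; 34:G/C; 39:G/T; 41:T/C; 43:A/T.
31 of the 45 sites match, so the percent identity is 31/45 × 100 = 68.9%.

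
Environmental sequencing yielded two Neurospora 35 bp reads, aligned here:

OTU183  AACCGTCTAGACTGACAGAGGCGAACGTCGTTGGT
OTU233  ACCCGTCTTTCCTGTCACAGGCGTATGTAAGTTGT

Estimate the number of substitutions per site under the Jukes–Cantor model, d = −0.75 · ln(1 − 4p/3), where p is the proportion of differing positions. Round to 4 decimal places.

Differing sites — 2:A/C; 9:A/T; 10:G/T; 11:A/C; 15:A/T; 18:G/C; 24:A/T; 26:C/T; 29:C/A; 30:G/A; 31:T/G; 33:G/T.
p = 12/35 = 0.342857.
d = −0.75 · ln(1 − (4/3)·0.342857) = −0.75 · ln(0.542857) = −0.75 · (-0.610909) = 0.4582.

0.4582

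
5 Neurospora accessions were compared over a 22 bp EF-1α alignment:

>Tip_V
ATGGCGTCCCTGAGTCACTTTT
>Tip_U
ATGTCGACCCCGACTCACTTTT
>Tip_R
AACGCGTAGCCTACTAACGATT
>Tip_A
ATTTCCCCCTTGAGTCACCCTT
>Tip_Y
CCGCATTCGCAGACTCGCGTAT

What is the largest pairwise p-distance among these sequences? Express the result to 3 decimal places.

0.682

Pairwise Hamming distances:
  Tip_V vs Tip_U: 4
  Tip_V vs Tip_R: 10
  Tip_V vs Tip_A: 7
  Tip_V vs Tip_Y: 11
  Tip_U vs Tip_R: 10
  Tip_U vs Tip_A: 8
  Tip_U vs Tip_Y: 11
  Tip_R vs Tip_A: 14
  Tip_R vs Tip_Y: 13
  Tip_A vs Tip_Y: 15
The largest is 15 mismatches, between Tip_A and Tip_Y; p = 15/22 = 0.682.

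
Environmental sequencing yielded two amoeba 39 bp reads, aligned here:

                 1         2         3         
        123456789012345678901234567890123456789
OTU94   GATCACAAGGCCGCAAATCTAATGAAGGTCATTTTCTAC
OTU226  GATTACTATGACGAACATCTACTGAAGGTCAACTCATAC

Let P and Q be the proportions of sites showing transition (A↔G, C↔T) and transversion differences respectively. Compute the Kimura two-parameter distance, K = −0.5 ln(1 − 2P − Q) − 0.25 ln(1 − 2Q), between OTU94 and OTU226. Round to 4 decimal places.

The sequences differ at positions 4 (C/T, transition), 7 (A/T, transversion), 9 (G/T, transversion), 11 (C/A, transversion), 14 (C/A, transversion), 16 (A/C, transversion), 22 (A/C, transversion), 32 (T/A, transversion), 33 (T/C, transition), 35 (T/C, transition), 36 (C/A, transversion).
Of the 11 differences, 3 transitions and 8 transversions over 39 sites: P = 3/39 = 0.076923, Q = 8/39 = 0.205128.
d = −0.5·ln(0.641026) − 0.25·ln(0.589744) = −0.5·(-0.444685) − 0.25·(-0.528067) = 0.3544.

0.3544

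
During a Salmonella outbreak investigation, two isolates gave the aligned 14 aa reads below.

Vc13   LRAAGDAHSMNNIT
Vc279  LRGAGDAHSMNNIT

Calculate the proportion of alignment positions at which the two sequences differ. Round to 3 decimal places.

0.071

A single mismatch occurs at site 3 (A→G).
There are 1 differences over 14 sites, so p = 1/14 = 0.071.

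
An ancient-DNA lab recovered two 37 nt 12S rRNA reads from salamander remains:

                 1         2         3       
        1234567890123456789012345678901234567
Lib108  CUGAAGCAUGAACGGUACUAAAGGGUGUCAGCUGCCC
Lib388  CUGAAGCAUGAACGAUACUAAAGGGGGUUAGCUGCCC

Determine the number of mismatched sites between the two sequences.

3

Mismatches occur at site 15 (G→A), site 26 (U→G), site 29 (C→U).
That gives 3 mismatches out of 37 aligned sites, so the Hamming distance is 3.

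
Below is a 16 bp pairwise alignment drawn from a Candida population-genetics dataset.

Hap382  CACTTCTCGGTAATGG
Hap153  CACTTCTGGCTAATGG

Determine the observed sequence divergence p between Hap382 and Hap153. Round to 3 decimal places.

Differing sites — 8:C/G; 10:G/C.
There are 2 differences over 16 sites, so p = 2/16 = 0.125.

0.125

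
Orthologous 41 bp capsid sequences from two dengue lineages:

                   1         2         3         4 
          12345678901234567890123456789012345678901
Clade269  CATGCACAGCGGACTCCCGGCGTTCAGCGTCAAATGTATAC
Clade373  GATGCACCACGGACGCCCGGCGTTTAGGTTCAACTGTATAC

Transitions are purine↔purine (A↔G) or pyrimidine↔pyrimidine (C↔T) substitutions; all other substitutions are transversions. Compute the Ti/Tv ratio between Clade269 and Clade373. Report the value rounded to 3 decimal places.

Differing sites — 1:C/G (Tv); 8:A/C (Tv); 9:G/A (Ti); 15:T/G (Tv); 25:C/T (Ti); 28:C/G (Tv); 29:G/T (Tv); 34:A/C (Tv).
Of the 8 differences, 2 transitions and 6 transversions, so Ti/Tv = 2/6 = 0.333.

0.333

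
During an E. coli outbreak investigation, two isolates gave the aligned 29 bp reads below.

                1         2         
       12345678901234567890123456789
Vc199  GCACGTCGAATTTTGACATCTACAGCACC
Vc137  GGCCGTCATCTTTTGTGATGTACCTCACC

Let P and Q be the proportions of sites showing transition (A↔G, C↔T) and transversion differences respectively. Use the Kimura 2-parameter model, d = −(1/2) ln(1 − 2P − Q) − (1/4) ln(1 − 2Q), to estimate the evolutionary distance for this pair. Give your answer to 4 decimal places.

0.4808

Mismatches occur at site 2 (C↔G, transversion), site 3 (A↔C, transversion), site 8 (G↔A, transition), site 9 (A↔T, transversion), site 10 (A↔C, transversion), site 16 (A↔T, transversion), site 17 (C↔G, transversion), site 20 (C↔G, transversion), site 24 (A↔C, transversion), site 25 (G↔T, transversion).
Of the 10 differences, 1 transition and 9 transversions over 29 sites: P = 1/29 = 0.034483, Q = 9/29 = 0.310345.
d = −0.5·ln(0.620689) − 0.25·ln(0.379310) = −0.5·(-0.476925) − 0.25·(-0.969401) = 0.4808.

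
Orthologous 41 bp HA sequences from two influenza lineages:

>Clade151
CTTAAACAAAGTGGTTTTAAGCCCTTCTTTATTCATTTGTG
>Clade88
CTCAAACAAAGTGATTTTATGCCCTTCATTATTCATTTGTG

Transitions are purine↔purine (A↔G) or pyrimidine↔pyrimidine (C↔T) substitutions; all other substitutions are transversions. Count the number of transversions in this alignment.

2

Differing sites — 3:T/C (Ti); 14:G/A (Ti); 20:A/T (Tv); 28:T/A (Tv).
Of the 4 differences, 2 transitions and 2 transversions, so the answer is 2.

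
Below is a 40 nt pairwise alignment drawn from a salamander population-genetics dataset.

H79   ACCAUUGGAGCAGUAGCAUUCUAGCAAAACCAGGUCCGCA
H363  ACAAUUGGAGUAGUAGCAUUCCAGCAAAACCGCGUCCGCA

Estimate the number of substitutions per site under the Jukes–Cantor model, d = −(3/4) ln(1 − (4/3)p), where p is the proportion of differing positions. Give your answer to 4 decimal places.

0.1367

The sequences differ at positions 3 (C/A), 11 (C/U), 22 (U/C), 32 (A/G), 33 (G/C).
p = 5/40 = 0.125000.
d = −0.75 · ln(1 − (4/3)·0.125000) = −0.75 · ln(0.833333) = −0.75 · (-0.182322) = 0.1367.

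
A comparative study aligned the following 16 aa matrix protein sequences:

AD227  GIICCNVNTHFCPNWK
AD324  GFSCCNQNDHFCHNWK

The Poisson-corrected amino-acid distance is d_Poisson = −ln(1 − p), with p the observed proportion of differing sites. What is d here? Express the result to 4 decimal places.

The sequences differ at positions 2 (I/F), 3 (I/S), 7 (V/Q), 9 (T/D), 13 (P/H).
p = 5/16 = 0.312500.
d = −ln(1 − 0.312500) = −ln(0.687500) = 0.3747.

0.3747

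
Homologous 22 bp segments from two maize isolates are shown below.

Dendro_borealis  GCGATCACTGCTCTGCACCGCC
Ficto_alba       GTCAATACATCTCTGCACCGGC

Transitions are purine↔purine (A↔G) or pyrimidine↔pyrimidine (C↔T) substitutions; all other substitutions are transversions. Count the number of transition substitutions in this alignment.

2

The sequences differ at positions 2 (C/T, transition), 3 (G/C, transversion), 5 (T/A, transversion), 6 (C/T, transition), 9 (T/A, transversion), 10 (G/T, transversion), 21 (C/G, transversion).
Of the 7 differences, 2 transitions and 5 transversions, so the answer is 2.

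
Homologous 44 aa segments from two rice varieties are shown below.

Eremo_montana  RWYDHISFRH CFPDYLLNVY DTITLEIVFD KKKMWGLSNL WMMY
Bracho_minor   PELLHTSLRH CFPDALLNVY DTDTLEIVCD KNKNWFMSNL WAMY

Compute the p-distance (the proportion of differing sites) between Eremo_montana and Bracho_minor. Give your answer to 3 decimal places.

Mismatches occur at site 1 (R/P), site 2 (W/E), site 3 (Y/L), site 4 (D/L), site 6 (I/T), site 8 (F/L), site 15 (Y/A), site 23 (I/D), site 29 (F/C), site 32 (K/N), site 34 (M/N), site 36 (G/F), site 37 (L/M), site 42 (M/A).
There are 14 differences over 44 sites, so p = 14/44 = 0.318.

0.318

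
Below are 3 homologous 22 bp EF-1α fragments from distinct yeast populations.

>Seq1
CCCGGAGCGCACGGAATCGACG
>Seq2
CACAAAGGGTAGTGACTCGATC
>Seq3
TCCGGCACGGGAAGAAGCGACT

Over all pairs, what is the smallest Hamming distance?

Pairwise Hamming distances:
  Seq1 vs Seq2: 10
  Seq1 vs Seq3: 9
  Seq2 vs Seq3: 15
The smallest is 9, between Seq1 and Seq3.

9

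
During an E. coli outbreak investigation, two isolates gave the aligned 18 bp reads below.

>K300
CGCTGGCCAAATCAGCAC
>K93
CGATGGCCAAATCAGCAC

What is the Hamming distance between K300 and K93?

The sequences differ at position 3 (C/A).
That gives 1 mismatch out of 18 aligned sites, so the Hamming distance is 1.

1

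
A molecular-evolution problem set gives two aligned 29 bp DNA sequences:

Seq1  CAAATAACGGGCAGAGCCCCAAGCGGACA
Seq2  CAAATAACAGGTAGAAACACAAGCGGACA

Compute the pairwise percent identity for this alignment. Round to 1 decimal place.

82.8%

The sequences differ at positions 9 (G/A), 12 (C/T), 16 (G/A), 17 (C/A), 19 (C/A).
24 of the 29 sites match, so the percent identity is 24/29 × 100 = 82.8%.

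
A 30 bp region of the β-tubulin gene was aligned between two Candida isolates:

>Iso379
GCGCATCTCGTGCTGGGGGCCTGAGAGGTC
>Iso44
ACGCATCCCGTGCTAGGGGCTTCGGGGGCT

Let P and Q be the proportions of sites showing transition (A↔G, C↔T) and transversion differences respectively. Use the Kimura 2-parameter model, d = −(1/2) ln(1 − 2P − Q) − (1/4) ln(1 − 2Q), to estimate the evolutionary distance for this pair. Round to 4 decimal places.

0.4354

Differing sites — 1:G/A (Ti); 8:T/C (Ti); 15:G/A (Ti); 21:C/T (Ti); 23:G/C (Tv); 24:A/G (Ti); 26:A/G (Ti); 29:T/C (Ti); 30:C/T (Ti).
Of the 9 differences, 8 transitions and 1 transversion over 30 sites: P = 8/30 = 0.266667, Q = 1/30 = 0.033333.
d = −0.5·ln(0.433333) − 0.25·ln(0.933334) = −0.5·(-0.836249) − 0.25·(-0.068992) = 0.4354.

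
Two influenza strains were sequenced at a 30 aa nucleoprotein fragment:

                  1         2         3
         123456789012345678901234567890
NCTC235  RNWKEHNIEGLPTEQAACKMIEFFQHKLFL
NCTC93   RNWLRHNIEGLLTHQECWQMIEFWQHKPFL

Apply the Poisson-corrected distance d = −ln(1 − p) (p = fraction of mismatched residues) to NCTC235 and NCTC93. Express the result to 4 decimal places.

Differing sites — 4:K/L; 5:E/R; 12:P/L; 14:E/H; 16:A/E; 17:A/C; 18:C/W; 19:K/Q; 24:F/W; 28:L/P.
p = 10/30 = 0.333333.
d = −ln(1 − 0.333333) = −ln(0.666667) = 0.4055.

0.4055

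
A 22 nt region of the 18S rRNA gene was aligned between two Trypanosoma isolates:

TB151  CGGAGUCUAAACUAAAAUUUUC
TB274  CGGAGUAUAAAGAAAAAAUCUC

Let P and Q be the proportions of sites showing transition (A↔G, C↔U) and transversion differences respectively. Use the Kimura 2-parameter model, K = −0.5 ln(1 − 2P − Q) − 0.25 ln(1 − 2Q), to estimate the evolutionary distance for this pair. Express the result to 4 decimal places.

The sequences differ at positions 7 (C/A, transversion), 12 (C/G, transversion), 13 (U/A, transversion), 18 (U/A, transversion), 20 (U/C, transition).
Of the 5 differences, 1 transition and 4 transversions over 22 sites: P = 1/22 = 0.045455, Q = 4/22 = 0.181818.
d = −0.5·ln(0.727272) − 0.25·ln(0.636364) = −0.5·(-0.318455) − 0.25·(-0.451985) = 0.2722.

0.2722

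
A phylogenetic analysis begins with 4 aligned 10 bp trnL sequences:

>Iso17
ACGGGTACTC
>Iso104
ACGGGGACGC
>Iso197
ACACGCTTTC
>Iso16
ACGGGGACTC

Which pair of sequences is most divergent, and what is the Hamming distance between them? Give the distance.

6

Pairwise Hamming distances:
  Iso17 vs Iso104: 2
  Iso17 vs Iso197: 5
  Iso17 vs Iso16: 1
  Iso104 vs Iso197: 6
  Iso104 vs Iso16: 1
  Iso197 vs Iso16: 5
The largest is 6, between Iso104 and Iso197.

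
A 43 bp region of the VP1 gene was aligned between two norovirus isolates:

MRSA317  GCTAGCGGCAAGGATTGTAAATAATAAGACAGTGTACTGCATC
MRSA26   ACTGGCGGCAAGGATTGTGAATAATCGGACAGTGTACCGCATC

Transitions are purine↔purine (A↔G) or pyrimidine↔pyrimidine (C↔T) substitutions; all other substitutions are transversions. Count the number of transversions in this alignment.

Mismatches occur at site 1 (G/A, transition), site 4 (A/G, transition), site 19 (A/G, transition), site 26 (A/C, transversion), site 27 (A/G, transition), site 38 (T/C, transition).
Of the 6 differences, 5 transitions and 1 transversion, so the answer is 1.

1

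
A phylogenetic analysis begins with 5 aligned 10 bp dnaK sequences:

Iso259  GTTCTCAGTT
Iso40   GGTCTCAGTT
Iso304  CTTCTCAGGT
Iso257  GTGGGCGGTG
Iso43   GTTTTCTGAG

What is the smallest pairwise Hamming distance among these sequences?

Pairwise Hamming distances:
  Iso259 vs Iso40: 1
  Iso259 vs Iso304: 2
  Iso259 vs Iso257: 5
  Iso259 vs Iso43: 4
  Iso40 vs Iso304: 3
  Iso40 vs Iso257: 6
  Iso40 vs Iso43: 5
  Iso304 vs Iso257: 7
  Iso304 vs Iso43: 5
  Iso257 vs Iso43: 5
The smallest is 1, between Iso259 and Iso40.

1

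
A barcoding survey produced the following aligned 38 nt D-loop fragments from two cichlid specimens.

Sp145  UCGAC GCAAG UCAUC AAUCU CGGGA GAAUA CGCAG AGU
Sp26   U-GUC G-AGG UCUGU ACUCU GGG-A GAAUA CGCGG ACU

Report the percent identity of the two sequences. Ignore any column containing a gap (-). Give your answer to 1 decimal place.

74.3%

Excluding the 3 gap columns leaves 35 comparable sites.
Differing sites — 4:A/U; 9:A/G; 13:A/U; 14:U/G; 15:C/U; 17:A/C; 21:C/G; 34:A/G; 37:G/C.
26 of the 35 comparable sites match, so the percent identity is 26/35 × 100 = 74.3%.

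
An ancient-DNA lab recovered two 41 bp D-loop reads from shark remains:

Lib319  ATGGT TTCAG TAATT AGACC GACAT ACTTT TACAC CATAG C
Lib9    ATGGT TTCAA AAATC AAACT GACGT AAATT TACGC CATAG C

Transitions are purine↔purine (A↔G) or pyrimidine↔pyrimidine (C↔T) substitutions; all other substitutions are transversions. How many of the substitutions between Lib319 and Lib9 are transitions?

6

Differing sites — 10:G/A (Ti); 11:T/A (Tv); 15:T/C (Ti); 17:G/A (Ti); 20:C/T (Ti); 24:A/G (Ti); 27:C/A (Tv); 28:T/A (Tv); 34:A/G (Ti).
Of the 9 differences, 6 transitions and 3 transversions, so the answer is 6.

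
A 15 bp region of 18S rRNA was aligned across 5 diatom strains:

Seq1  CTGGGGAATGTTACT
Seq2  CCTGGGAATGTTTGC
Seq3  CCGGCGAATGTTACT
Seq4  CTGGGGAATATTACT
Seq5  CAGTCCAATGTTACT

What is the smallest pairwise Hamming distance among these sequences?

1

Pairwise Hamming distances:
  Seq1 vs Seq2: 5
  Seq1 vs Seq3: 2
  Seq1 vs Seq4: 1
  Seq1 vs Seq5: 4
  Seq2 vs Seq3: 5
  Seq2 vs Seq4: 6
  Seq2 vs Seq5: 8
  Seq3 vs Seq4: 3
  Seq3 vs Seq5: 3
  Seq4 vs Seq5: 5
The smallest is 1, between Seq1 and Seq4.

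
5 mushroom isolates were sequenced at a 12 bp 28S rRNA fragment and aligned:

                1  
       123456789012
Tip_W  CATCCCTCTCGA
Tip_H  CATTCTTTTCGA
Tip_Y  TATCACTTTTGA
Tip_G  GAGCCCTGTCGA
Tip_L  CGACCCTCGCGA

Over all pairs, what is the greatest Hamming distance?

Pairwise Hamming distances:
  Tip_W vs Tip_H: 3
  Tip_W vs Tip_Y: 4
  Tip_W vs Tip_G: 3
  Tip_W vs Tip_L: 3
  Tip_H vs Tip_Y: 5
  Tip_H vs Tip_G: 5
  Tip_H vs Tip_L: 6
  Tip_Y vs Tip_G: 5
  Tip_Y vs Tip_L: 7
  Tip_G vs Tip_L: 5
The largest is 7, between Tip_Y and Tip_L.

7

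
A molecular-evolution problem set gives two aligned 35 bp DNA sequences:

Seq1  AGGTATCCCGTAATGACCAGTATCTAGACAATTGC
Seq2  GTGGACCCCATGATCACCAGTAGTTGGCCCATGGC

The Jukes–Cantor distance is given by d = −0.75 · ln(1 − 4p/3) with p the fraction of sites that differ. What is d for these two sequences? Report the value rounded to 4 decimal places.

Differing sites — 1:A/G; 2:G/T; 4:T/G; 6:T/C; 10:G/A; 12:A/G; 15:G/C; 23:T/G; 24:C/T; 26:A/G; 28:A/C; 30:A/C; 33:T/G.
p = 13/35 = 0.371429.
d = −0.75 · ln(1 − (4/3)·0.371429) = −0.75 · ln(0.504761) = −0.75 · (-0.683670) = 0.5128.

0.5128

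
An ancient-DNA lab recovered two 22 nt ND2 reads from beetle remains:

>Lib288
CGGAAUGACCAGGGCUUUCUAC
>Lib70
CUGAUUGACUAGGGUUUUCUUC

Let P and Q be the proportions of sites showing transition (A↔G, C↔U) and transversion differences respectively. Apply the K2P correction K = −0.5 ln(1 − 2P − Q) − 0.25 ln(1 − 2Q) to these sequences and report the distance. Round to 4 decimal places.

Mismatches occur at site 2 (G↔U, transversion), site 5 (A↔U, transversion), site 10 (C↔U, transition), site 15 (C↔U, transition), site 21 (A↔U, transversion).
Of the 5 differences, 2 transitions and 3 transversions over 22 sites: P = 2/22 = 0.090909, Q = 3/22 = 0.136364.
d = −0.5·ln(0.681818) − 0.25·ln(0.727272) = −0.5·(-0.382993) − 0.25·(-0.318455) = 0.2711.

0.2711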